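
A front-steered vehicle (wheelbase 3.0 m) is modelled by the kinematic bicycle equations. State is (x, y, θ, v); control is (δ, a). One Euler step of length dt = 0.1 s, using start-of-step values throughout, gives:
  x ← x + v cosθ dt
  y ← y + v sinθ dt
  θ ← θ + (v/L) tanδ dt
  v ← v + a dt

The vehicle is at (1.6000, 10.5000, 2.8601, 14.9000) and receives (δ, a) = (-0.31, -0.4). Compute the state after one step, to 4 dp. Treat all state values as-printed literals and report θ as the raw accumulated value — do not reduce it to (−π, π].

(0.1686, 10.9139, 2.7010, 14.8600)

x' = 1.6000 + 14.9000·cos(2.8601)·0.1 = 0.1686
y' = 10.5000 + 14.9000·sin(2.8601)·0.1 = 10.9139
θ' = 2.8601 + (14.9000/3.0)·tan(-0.31)·0.1 = 2.7010
v' = 14.9000 − 0.4000·0.1 = 14.8600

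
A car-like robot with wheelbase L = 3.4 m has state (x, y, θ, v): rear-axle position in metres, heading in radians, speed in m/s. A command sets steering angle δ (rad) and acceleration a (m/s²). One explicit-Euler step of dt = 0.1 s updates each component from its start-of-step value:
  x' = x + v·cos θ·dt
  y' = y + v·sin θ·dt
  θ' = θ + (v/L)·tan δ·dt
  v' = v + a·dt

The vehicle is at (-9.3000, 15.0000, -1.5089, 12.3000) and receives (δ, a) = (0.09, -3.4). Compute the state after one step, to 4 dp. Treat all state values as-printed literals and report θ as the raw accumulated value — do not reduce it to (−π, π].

x' = -9.3000 + 12.3000·cos(-1.5089)·0.1 = -9.2239
y' = 15.0000 + 12.3000·sin(-1.5089)·0.1 = 13.7724
θ' = -1.5089 + (12.3000/3.4)·tan(0.09)·0.1 = -1.4763
v' = 12.3000 − 3.4000·0.1 = 11.9600

(-9.2239, 13.7724, -1.4763, 11.9600)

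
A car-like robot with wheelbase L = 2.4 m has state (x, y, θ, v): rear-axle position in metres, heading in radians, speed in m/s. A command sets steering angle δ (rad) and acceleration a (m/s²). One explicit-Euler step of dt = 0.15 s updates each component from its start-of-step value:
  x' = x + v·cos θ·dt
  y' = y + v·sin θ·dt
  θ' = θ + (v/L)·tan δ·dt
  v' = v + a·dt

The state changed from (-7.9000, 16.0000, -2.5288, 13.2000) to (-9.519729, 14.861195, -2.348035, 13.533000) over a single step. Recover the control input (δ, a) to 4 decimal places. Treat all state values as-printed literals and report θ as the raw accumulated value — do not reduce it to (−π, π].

δ = 0.2157, a = 2.2200

a = (v'−v)/dt = (0.333000)/0.15 = 2.2200
Δθ = θ'−θ = 0.180765;  (v·dt/L) = 13.2000·0.15/2.4 = 0.825000
tan δ = Δθ·L/(v·dt) = 0.219109  →  δ = 0.2157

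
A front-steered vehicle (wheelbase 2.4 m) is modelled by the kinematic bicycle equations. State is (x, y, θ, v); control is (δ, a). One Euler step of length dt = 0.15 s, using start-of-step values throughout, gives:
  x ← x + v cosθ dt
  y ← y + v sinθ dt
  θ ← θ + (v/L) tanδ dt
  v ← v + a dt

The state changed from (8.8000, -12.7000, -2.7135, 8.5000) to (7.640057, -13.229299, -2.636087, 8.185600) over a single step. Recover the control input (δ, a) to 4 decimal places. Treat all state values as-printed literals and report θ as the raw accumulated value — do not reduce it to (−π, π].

δ = 0.1447, a = -2.0960

a = (v'−v)/dt = (-0.314400)/0.15 = -2.0960
Δθ = θ'−θ = 0.077413;  (v·dt/L) = 8.5000·0.15/2.4 = 0.531250
tan δ = Δθ·L/(v·dt) = 0.145719  →  δ = 0.1447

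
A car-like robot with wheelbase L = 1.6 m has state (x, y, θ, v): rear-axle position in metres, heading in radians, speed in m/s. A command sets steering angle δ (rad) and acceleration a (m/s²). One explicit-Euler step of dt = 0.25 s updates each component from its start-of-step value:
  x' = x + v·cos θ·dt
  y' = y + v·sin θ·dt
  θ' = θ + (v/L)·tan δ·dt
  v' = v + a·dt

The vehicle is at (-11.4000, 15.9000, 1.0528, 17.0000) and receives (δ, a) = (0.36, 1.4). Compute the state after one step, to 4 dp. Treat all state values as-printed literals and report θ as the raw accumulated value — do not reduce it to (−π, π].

x' = -11.4000 + 17.0000·cos(1.0528)·0.25 = -9.2957
y' = 15.9000 + 17.0000·sin(1.0528)·0.25 = 19.5925
θ' = 1.0528 + (17.0000/1.6)·tan(0.36)·0.25 = 2.0526
v' = 17.0000 + 1.4000·0.25 = 17.3500

(-9.2957, 19.5925, 2.0526, 17.3500)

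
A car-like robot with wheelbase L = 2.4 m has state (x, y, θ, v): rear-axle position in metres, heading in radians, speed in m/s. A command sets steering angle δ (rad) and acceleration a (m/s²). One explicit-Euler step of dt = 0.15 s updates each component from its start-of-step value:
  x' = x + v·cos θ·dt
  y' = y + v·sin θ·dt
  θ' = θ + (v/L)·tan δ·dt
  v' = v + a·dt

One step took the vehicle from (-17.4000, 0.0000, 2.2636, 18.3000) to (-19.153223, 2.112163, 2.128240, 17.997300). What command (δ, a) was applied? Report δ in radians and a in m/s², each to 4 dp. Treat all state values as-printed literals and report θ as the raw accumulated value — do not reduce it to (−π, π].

a = (v'−v)/dt = (-0.302700)/0.15 = -2.0180
Δθ = θ'−θ = -0.135360;  (v·dt/L) = 18.3000·0.15/2.4 = 1.143750
tan δ = Δθ·L/(v·dt) = -0.118348  →  δ = -0.1178

δ = -0.1178, a = -2.0180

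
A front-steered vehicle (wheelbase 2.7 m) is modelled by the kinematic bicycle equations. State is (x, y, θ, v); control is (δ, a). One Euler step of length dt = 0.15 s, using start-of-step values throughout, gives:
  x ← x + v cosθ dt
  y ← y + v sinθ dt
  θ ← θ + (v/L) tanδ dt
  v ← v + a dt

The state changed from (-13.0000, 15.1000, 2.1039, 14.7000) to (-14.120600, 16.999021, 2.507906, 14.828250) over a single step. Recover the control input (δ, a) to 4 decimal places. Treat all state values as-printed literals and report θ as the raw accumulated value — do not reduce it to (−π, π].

a = (v'−v)/dt = (0.128250)/0.15 = 0.8550
Δθ = θ'−θ = 0.404006;  (v·dt/L) = 14.7000·0.15/2.7 = 0.816667
tan δ = Δθ·L/(v·dt) = 0.494701  →  δ = 0.4594

δ = 0.4594, a = 0.8550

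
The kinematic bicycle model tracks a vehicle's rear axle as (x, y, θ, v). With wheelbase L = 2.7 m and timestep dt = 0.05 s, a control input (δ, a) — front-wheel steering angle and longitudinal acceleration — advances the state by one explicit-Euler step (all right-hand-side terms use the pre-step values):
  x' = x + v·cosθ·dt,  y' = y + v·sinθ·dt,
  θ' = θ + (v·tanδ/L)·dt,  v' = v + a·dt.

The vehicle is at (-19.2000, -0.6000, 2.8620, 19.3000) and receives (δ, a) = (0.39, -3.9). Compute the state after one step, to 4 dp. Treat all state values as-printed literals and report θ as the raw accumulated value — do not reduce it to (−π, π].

x' = -19.2000 + 19.3000·cos(2.8620)·0.05 = -20.1275
y' = -0.6000 + 19.3000·sin(2.8620)·0.05 = -0.3337
θ' = 2.8620 + (19.3000/2.7)·tan(0.39)·0.05 = 3.0089
v' = 19.3000 − 3.9000·0.05 = 19.1050

(-20.1275, -0.3337, 3.0089, 19.1050)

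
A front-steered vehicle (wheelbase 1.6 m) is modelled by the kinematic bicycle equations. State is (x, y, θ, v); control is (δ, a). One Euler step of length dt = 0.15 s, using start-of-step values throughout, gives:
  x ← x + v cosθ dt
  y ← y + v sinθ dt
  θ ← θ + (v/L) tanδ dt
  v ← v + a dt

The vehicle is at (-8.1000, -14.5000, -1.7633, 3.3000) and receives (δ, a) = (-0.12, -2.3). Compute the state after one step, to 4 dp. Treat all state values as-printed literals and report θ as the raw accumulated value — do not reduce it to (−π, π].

x' = -8.1000 + 3.3000·cos(-1.7633)·0.15 = -8.1947
y' = -14.5000 + 3.3000·sin(-1.7633)·0.15 = -14.9859
θ' = -1.7633 + (3.3000/1.6)·tan(-0.12)·0.15 = -1.8006
v' = 3.3000 − 2.3000·0.15 = 2.9550

(-8.1947, -14.9859, -1.8006, 2.9550)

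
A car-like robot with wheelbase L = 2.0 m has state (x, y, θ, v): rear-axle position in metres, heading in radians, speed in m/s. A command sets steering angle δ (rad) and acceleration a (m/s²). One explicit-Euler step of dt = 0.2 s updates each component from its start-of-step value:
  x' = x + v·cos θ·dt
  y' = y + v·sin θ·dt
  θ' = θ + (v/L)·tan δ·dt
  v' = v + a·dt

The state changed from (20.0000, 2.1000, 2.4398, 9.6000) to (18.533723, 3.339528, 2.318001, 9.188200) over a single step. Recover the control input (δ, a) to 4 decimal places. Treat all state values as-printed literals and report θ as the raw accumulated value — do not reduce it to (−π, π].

a = (v'−v)/dt = (-0.411800)/0.2 = -2.0590
Δθ = θ'−θ = -0.121799;  (v·dt/L) = 9.6000·0.2/2.0 = 0.960000
tan δ = Δθ·L/(v·dt) = -0.126874  →  δ = -0.1262

δ = -0.1262, a = -2.0590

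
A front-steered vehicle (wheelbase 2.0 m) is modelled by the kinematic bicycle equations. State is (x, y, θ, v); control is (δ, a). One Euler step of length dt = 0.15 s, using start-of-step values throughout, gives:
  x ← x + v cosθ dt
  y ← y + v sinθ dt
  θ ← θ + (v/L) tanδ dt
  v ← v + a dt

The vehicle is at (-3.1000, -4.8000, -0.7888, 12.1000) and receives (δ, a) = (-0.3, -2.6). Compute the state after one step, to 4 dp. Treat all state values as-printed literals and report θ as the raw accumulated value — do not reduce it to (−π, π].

(-1.8210, -6.0878, -1.0695, 11.7100)

x' = -3.1000 + 12.1000·cos(-0.7888)·0.15 = -1.8210
y' = -4.8000 + 12.1000·sin(-0.7888)·0.15 = -6.0878
θ' = -0.7888 + (12.1000/2.0)·tan(-0.3)·0.15 = -1.0695
v' = 12.1000 − 2.6000·0.15 = 11.7100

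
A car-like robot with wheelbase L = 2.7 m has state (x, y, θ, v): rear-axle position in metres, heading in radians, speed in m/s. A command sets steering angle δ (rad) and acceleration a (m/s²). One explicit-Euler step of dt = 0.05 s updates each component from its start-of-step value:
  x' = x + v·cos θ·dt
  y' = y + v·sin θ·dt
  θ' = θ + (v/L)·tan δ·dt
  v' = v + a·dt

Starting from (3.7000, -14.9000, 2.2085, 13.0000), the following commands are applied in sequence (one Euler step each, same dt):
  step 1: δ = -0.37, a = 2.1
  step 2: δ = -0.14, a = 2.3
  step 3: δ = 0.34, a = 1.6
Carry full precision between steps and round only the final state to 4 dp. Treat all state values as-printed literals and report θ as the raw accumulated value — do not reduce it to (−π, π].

(2.6509, -13.2404, 2.1675, 13.3000)

after step 1 (δ=-0.37, a=2.1): (3.313021, -14.377748, 2.115126, 13.105000)
after step 2 (δ=-0.14, a=2.3): (2.973704, -13.817198, 2.080926, 13.220000)
after step 3 (δ=0.34, a=1.6): (2.650944, -13.240356, 2.167526, 13.300000)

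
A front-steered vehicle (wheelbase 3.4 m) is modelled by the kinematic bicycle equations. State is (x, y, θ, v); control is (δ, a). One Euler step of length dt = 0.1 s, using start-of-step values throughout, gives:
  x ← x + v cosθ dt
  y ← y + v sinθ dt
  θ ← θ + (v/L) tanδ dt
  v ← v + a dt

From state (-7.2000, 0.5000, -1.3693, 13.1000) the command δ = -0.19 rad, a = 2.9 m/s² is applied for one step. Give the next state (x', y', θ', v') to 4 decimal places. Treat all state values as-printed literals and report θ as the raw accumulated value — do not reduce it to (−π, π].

x' = -7.2000 + 13.1000·cos(-1.3693)·0.1 = -6.9378
y' = 0.5000 + 13.1000·sin(-1.3693)·0.1 = -0.7835
θ' = -1.3693 + (13.1000/3.4)·tan(-0.19)·0.1 = -1.4434
v' = 13.1000 + 2.9000·0.1 = 13.3900

(-6.9378, -0.7835, -1.4434, 13.3900)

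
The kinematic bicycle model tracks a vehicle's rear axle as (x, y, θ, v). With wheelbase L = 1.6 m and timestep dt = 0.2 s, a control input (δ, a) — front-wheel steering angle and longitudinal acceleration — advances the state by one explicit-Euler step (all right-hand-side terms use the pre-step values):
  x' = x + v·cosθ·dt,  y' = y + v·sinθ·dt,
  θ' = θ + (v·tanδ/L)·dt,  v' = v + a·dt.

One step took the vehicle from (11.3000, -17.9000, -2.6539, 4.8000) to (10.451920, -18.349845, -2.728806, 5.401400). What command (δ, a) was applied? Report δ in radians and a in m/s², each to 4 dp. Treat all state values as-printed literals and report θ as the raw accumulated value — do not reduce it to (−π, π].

δ = -0.1242, a = 3.0070

a = (v'−v)/dt = (0.601400)/0.2 = 3.0070
Δθ = θ'−θ = -0.074906;  (v·dt/L) = 4.8000·0.2/1.6 = 0.600000
tan δ = Δθ·L/(v·dt) = -0.124843  →  δ = -0.1242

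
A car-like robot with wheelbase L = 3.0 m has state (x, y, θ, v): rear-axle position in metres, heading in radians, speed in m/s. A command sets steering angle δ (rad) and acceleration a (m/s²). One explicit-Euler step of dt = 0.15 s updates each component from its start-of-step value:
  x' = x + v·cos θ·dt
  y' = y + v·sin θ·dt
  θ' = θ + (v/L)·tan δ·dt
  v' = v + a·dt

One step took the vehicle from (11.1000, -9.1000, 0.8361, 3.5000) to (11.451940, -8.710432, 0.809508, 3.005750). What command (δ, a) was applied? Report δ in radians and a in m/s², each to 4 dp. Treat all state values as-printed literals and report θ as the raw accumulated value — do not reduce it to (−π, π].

δ = -0.1508, a = -3.2950

a = (v'−v)/dt = (-0.494250)/0.15 = -3.2950
Δθ = θ'−θ = -0.026592;  (v·dt/L) = 3.5000·0.15/3.0 = 0.175000
tan δ = Δθ·L/(v·dt) = -0.151954  →  δ = -0.1508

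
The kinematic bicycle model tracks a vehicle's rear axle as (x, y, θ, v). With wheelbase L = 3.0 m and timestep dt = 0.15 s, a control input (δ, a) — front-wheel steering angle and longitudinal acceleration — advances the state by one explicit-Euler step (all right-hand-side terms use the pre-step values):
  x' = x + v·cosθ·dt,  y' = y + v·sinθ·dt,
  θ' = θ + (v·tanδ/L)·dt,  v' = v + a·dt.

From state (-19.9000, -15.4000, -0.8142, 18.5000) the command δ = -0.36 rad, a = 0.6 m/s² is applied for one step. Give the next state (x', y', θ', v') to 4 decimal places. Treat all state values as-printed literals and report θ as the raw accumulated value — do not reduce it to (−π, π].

(-17.9951, -17.4179, -1.1624, 18.5900)

x' = -19.9000 + 18.5000·cos(-0.8142)·0.15 = -17.9951
y' = -15.4000 + 18.5000·sin(-0.8142)·0.15 = -17.4179
θ' = -0.8142 + (18.5000/3.0)·tan(-0.36)·0.15 = -1.1624
v' = 18.5000 + 0.6000·0.15 = 18.5900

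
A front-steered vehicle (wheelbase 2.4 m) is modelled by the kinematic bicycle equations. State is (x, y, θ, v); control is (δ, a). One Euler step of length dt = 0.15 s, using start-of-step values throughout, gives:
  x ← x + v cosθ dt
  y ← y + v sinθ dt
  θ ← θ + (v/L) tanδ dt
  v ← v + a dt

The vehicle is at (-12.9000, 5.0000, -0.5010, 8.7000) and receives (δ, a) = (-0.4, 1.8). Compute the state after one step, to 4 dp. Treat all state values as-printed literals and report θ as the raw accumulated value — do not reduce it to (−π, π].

x' = -12.9000 + 8.7000·cos(-0.5010)·0.15 = -11.7554
y' = 5.0000 + 8.7000·sin(-0.5010)·0.15 = 4.3732
θ' = -0.5010 + (8.7000/2.4)·tan(-0.4)·0.15 = -0.7309
v' = 8.7000 + 1.8000·0.15 = 8.9700

(-11.7554, 4.3732, -0.7309, 8.9700)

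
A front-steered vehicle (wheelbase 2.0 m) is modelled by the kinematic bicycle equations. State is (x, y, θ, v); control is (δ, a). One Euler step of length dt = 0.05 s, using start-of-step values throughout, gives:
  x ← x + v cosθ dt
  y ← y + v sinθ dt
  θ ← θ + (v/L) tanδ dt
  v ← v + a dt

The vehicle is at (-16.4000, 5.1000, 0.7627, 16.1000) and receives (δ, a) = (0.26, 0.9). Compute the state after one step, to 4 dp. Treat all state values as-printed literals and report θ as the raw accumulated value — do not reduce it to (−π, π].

x' = -16.4000 + 16.1000·cos(0.7627)·0.05 = -15.8180
y' = 5.1000 + 16.1000·sin(0.7627)·0.05 = 5.6562
θ' = 0.7627 + (16.1000/2.0)·tan(0.26)·0.05 = 0.8698
v' = 16.1000 + 0.9000·0.05 = 16.1450

(-15.8180, 5.6562, 0.8698, 16.1450)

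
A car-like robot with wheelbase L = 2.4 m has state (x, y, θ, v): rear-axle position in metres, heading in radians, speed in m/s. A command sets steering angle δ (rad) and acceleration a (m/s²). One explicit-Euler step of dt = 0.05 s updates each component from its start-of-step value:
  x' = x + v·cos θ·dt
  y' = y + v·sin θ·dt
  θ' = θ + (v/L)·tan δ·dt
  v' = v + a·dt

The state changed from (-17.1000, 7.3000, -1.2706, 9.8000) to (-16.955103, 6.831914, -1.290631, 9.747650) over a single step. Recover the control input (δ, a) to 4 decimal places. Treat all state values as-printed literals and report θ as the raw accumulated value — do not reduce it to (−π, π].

δ = -0.0978, a = -1.0470

a = (v'−v)/dt = (-0.052350)/0.05 = -1.0470
Δθ = θ'−θ = -0.020031;  (v·dt/L) = 9.8000·0.05/2.4 = 0.204167
tan δ = Δθ·L/(v·dt) = -0.098111  →  δ = -0.0978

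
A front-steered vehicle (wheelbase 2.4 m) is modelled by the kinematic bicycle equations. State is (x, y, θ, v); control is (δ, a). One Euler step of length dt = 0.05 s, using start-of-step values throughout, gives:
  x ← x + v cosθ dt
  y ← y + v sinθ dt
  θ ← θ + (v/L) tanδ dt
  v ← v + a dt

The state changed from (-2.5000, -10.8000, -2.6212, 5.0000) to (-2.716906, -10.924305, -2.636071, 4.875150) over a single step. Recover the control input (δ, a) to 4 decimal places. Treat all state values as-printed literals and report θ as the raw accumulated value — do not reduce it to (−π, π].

a = (v'−v)/dt = (-0.124850)/0.05 = -2.4970
Δθ = θ'−θ = -0.014871;  (v·dt/L) = 5.0000·0.05/2.4 = 0.104167
tan δ = Δθ·L/(v·dt) = -0.142762  →  δ = -0.1418

δ = -0.1418, a = -2.4970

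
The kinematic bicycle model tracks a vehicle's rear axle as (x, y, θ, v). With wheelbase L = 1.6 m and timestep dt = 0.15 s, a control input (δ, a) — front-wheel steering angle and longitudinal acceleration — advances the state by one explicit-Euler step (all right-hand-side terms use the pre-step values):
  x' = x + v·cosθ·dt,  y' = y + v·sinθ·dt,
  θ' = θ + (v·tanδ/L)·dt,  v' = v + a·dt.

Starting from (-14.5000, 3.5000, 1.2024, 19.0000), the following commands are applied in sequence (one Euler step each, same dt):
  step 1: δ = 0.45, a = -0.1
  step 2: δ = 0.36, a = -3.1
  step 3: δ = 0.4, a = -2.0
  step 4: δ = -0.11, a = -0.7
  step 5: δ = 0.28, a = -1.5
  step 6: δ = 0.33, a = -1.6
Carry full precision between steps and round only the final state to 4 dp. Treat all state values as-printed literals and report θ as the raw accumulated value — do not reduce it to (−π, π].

(-24.8260, 6.9596, 4.3410, 17.6500)

after step 1 (δ=0.45, a=-0.1): (-13.473659, 6.158782, 2.062842, 18.985000)
after step 2 (δ=0.36, a=-3.1): (-14.819020, 8.668699, 2.732780, 18.520000)
after step 3 (δ=0.4, a=-2.0): (-17.368095, 9.773010, 3.466855, 18.220000)
after step 4 (δ=-0.11, a=-0.7): (-19.957796, 8.899660, 3.278200, 18.115000)
after step 5 (δ=0.28, a=-1.5): (-22.649731, 8.529618, 3.766548, 17.890000)
after step 6 (δ=0.33, a=-1.6): (-24.826021, 6.959607, 4.341026, 17.650000)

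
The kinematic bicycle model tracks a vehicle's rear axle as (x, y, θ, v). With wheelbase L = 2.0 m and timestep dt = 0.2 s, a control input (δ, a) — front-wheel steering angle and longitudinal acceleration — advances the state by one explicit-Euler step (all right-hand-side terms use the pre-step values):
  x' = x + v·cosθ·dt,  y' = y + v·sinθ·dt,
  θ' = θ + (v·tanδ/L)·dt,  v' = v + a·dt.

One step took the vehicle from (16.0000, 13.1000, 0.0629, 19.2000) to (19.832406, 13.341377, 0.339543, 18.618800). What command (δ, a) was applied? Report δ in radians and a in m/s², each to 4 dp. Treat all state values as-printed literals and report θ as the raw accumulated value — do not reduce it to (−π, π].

δ = 0.1431, a = -2.9060

a = (v'−v)/dt = (-0.581200)/0.2 = -2.9060
Δθ = θ'−θ = 0.276643;  (v·dt/L) = 19.2000·0.2/2.0 = 1.920000
tan δ = Δθ·L/(v·dt) = 0.144085  →  δ = 0.1431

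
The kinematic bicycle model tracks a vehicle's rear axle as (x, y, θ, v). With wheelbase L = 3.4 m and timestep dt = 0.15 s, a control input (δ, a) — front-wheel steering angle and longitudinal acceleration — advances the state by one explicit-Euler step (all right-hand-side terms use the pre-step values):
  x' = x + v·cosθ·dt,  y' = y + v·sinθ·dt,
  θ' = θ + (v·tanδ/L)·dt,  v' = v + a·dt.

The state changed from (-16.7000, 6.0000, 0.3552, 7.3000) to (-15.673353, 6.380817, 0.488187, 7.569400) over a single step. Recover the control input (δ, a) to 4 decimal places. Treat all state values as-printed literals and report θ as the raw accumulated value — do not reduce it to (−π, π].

δ = 0.3916, a = 1.7960

a = (v'−v)/dt = (0.269400)/0.15 = 1.7960
Δθ = θ'−θ = 0.132987;  (v·dt/L) = 7.3000·0.15/3.4 = 0.322059
tan δ = Δθ·L/(v·dt) = 0.412928  →  δ = 0.3916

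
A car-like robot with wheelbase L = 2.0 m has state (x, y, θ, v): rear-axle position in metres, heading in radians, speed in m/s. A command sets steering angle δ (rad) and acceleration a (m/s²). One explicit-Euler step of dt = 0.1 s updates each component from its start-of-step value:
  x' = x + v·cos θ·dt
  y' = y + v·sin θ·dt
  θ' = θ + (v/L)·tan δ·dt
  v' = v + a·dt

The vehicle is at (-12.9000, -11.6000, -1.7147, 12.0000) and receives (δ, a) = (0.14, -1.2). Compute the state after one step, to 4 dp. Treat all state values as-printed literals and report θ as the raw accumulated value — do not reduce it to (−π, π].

x' = -12.9000 + 12.0000·cos(-1.7147)·0.1 = -13.0721
y' = -11.6000 + 12.0000·sin(-1.7147)·0.1 = -12.7876
θ' = -1.7147 + (12.0000/2.0)·tan(0.14)·0.1 = -1.6301
v' = 12.0000 − 1.2000·0.1 = 11.8800

(-13.0721, -12.7876, -1.6301, 11.8800)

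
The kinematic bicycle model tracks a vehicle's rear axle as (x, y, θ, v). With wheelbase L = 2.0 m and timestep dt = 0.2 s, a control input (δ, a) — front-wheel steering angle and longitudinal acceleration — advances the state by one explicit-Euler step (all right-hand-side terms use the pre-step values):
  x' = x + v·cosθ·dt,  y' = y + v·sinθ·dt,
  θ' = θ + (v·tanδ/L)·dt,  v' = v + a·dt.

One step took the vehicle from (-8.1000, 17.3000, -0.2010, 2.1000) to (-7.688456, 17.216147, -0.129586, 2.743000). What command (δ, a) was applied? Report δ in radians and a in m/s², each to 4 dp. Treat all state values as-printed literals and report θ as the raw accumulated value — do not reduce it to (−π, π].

δ = 0.3278, a = 3.2150

a = (v'−v)/dt = (0.643000)/0.2 = 3.2150
Δθ = θ'−θ = 0.071414;  (v·dt/L) = 2.1000·0.2/2.0 = 0.210000
tan δ = Δθ·L/(v·dt) = 0.340067  →  δ = 0.3278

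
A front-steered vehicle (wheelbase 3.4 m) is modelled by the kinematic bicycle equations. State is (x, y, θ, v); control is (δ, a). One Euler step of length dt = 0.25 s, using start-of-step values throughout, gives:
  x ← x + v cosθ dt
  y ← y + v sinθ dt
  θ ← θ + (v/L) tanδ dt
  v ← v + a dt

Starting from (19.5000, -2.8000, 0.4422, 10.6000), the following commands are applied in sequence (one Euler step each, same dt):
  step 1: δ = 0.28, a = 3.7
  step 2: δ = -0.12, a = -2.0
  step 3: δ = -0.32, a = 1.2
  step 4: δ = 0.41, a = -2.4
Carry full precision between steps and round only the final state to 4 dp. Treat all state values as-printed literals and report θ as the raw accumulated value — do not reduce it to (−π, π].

after step 1 (δ=0.28, a=3.7): (21.895103, -1.665988, 0.666323, 11.525000)
after step 2 (δ=-0.12, a=-2.0): (24.160052, 0.114912, 0.564141, 11.025000)
after step 3 (δ=-0.32, a=1.2): (26.489216, 1.588652, 0.295496, 11.325000)
after step 4 (δ=0.41, a=-2.4): (29.197753, 2.413153, 0.657423, 10.725000)

(29.1978, 2.4132, 0.6574, 10.7250)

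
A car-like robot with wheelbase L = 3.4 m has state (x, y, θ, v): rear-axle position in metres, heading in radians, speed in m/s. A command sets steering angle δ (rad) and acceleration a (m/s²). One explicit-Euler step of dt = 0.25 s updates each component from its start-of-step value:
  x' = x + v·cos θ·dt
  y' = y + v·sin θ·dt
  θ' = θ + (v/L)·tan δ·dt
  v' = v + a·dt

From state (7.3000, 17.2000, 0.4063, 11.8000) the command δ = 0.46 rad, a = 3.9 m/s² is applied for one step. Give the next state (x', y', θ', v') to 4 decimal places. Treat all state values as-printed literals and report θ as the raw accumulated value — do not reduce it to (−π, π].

x' = 7.3000 + 11.8000·cos(0.4063)·0.25 = 10.0098
y' = 17.2000 + 11.8000·sin(0.4063)·0.25 = 18.3659
θ' = 0.4063 + (11.8000/3.4)·tan(0.46)·0.25 = 0.8362
v' = 11.8000 + 3.9000·0.25 = 12.7750

(10.0098, 18.3659, 0.8362, 12.7750)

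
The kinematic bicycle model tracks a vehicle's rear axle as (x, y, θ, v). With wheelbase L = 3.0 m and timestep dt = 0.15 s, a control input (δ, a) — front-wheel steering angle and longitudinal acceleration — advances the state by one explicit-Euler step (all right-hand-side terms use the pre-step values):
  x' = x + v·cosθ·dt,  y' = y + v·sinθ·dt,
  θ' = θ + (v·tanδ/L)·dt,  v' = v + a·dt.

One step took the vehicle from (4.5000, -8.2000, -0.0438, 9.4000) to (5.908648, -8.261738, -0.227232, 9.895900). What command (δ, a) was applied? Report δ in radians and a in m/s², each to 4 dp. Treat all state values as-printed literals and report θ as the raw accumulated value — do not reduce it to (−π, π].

δ = -0.3721, a = 3.3060

a = (v'−v)/dt = (0.495900)/0.15 = 3.3060
Δθ = θ'−θ = -0.183432;  (v·dt/L) = 9.4000·0.15/3.0 = 0.470000
tan δ = Δθ·L/(v·dt) = -0.390281  →  δ = -0.3721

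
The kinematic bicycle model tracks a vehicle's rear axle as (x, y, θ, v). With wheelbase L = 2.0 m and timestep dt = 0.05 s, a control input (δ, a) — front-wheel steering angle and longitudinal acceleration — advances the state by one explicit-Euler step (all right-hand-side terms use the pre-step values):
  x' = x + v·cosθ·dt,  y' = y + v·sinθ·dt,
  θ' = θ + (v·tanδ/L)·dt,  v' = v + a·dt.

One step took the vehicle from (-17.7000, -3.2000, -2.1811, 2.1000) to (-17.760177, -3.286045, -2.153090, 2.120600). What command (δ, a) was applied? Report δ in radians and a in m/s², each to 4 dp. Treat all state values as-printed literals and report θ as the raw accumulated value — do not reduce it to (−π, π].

δ = 0.4901, a = 0.4120

a = (v'−v)/dt = (0.020600)/0.05 = 0.4120
Δθ = θ'−θ = 0.028010;  (v·dt/L) = 2.1000·0.05/2.0 = 0.052500
tan δ = Δθ·L/(v·dt) = 0.533524  →  δ = 0.4901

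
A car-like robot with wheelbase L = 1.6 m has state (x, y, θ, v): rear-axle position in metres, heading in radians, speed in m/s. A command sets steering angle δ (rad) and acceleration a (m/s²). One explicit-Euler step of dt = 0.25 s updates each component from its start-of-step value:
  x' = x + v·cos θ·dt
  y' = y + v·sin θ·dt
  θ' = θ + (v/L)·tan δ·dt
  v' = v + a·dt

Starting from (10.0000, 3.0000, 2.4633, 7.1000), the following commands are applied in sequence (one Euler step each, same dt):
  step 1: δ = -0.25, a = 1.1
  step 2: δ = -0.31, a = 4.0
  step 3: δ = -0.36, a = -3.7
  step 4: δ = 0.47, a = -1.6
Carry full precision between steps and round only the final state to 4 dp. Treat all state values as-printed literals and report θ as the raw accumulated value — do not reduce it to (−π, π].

after step 1 (δ=-0.25, a=1.1): (8.617905, 4.113750, 2.180030, 7.375000)
after step 2 (δ=-0.31, a=4.0): (7.562839, 5.625784, 1.810903, 8.375000)
after step 3 (δ=-0.36, a=-3.7): (7.064933, 7.659470, 1.318344, 7.450000)
after step 4 (δ=0.47, a=-1.6): (7.530146, 9.462934, 1.909648, 7.050000)

(7.5301, 9.4629, 1.9096, 7.0500)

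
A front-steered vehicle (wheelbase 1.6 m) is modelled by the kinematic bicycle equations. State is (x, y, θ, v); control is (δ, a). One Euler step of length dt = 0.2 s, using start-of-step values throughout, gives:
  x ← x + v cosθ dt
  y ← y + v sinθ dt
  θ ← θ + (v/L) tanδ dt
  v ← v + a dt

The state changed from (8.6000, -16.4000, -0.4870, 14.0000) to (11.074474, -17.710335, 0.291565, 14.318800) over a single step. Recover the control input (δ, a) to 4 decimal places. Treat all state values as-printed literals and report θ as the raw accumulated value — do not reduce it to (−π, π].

δ = 0.4186, a = 1.5940

a = (v'−v)/dt = (0.318800)/0.2 = 1.5940
Δθ = θ'−θ = 0.778565;  (v·dt/L) = 14.0000·0.2/1.6 = 1.750000
tan δ = Δθ·L/(v·dt) = 0.444894  →  δ = 0.4186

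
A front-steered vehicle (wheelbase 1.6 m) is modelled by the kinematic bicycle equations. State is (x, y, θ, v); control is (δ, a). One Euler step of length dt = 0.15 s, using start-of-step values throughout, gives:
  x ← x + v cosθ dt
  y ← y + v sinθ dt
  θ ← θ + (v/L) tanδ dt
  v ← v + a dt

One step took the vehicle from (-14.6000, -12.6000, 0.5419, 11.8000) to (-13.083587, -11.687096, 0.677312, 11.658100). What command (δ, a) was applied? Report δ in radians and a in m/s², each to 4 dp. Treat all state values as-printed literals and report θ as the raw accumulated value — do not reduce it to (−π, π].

a = (v'−v)/dt = (-0.141900)/0.15 = -0.9460
Δθ = θ'−θ = 0.135412;  (v·dt/L) = 11.8000·0.15/1.6 = 1.106250
tan δ = Δθ·L/(v·dt) = 0.122406  →  δ = 0.1218

δ = 0.1218, a = -0.9460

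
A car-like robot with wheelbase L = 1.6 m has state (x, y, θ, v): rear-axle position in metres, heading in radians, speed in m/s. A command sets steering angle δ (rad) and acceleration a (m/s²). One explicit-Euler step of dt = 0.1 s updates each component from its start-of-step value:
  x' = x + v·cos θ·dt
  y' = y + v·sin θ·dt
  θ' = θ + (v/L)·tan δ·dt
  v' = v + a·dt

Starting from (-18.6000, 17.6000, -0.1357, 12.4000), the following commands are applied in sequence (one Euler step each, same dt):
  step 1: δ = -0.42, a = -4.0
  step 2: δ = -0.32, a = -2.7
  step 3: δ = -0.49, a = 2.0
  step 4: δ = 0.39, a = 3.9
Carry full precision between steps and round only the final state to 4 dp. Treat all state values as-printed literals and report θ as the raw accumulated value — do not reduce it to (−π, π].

(-14.9159, 15.0191, -0.8149, 12.3200)

after step 1 (δ=-0.42, a=-4.0): (-17.371399, 17.432248, -0.481794, 12.000000)
after step 2 (δ=-0.32, a=-2.7): (-16.308001, 16.876205, -0.730336, 11.730000)
after step 3 (δ=-0.49, a=2.0): (-15.434174, 16.093673, -1.121376, 11.930000)
after step 4 (δ=0.39, a=3.9): (-14.915883, 15.019139, -0.814883, 12.320000)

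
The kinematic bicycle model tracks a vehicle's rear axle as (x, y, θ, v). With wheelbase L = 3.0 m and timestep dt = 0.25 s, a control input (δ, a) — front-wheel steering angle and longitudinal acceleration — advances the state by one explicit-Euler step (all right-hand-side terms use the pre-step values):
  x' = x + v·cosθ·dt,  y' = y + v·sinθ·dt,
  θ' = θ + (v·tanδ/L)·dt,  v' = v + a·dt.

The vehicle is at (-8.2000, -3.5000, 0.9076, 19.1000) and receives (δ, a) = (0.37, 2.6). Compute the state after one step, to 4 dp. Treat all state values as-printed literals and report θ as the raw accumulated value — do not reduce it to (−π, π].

x' = -8.2000 + 19.1000·cos(0.9076)·0.25 = -5.2603
y' = -3.5000 + 19.1000·sin(0.9076)·0.25 = 0.2628
θ' = 0.9076 + (19.1000/3.0)·tan(0.37)·0.25 = 1.5249
v' = 19.1000 + 2.6000·0.25 = 19.7500

(-5.2603, 0.2628, 1.5249, 19.7500)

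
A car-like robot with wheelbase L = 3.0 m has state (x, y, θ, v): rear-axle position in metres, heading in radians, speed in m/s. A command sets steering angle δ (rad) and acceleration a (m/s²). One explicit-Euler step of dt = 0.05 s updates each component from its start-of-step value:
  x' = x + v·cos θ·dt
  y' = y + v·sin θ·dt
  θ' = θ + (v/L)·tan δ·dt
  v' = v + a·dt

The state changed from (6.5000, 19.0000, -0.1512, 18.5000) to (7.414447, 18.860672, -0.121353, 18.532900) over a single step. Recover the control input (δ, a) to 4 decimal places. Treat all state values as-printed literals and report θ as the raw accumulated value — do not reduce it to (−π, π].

δ = 0.0965, a = 0.6580

a = (v'−v)/dt = (0.032900)/0.05 = 0.6580
Δθ = θ'−θ = 0.029847;  (v·dt/L) = 18.5000·0.05/3.0 = 0.308333
tan δ = Δθ·L/(v·dt) = 0.096801  →  δ = 0.0965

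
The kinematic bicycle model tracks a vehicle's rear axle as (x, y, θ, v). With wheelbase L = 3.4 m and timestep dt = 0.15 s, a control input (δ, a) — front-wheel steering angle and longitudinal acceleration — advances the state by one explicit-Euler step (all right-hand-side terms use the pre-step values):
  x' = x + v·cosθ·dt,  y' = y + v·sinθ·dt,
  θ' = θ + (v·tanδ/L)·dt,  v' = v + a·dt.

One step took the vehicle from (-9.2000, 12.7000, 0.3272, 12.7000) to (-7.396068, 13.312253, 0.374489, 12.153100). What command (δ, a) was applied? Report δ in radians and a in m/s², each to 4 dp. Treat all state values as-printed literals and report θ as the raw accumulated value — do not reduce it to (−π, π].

a = (v'−v)/dt = (-0.546900)/0.15 = -3.6460
Δθ = θ'−θ = 0.047289;  (v·dt/L) = 12.7000·0.15/3.4 = 0.560294
tan δ = Δθ·L/(v·dt) = 0.084400  →  δ = 0.0842

δ = 0.0842, a = -3.6460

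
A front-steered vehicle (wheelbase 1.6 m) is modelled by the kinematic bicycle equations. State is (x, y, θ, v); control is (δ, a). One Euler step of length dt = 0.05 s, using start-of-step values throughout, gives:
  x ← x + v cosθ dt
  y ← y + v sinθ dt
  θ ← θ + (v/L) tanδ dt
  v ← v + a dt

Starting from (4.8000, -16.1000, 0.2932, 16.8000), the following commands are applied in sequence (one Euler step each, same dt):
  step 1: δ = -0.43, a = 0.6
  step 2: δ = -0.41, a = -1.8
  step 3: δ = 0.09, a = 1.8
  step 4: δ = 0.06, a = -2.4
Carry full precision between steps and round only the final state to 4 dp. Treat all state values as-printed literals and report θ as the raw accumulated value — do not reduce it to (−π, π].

after step 1 (δ=-0.43, a=0.6): (5.604152, -15.857226, 0.052424, 16.830000)
after step 2 (δ=-0.41, a=-1.8): (6.444496, -15.813131, -0.176165, 16.740000)
after step 3 (δ=0.09, a=1.8): (7.268542, -15.959820, -0.128956, 16.830000)
after step 4 (δ=0.06, a=-2.4): (8.103055, -16.068036, -0.097362, 16.710000)

(8.1031, -16.0680, -0.0974, 16.7100)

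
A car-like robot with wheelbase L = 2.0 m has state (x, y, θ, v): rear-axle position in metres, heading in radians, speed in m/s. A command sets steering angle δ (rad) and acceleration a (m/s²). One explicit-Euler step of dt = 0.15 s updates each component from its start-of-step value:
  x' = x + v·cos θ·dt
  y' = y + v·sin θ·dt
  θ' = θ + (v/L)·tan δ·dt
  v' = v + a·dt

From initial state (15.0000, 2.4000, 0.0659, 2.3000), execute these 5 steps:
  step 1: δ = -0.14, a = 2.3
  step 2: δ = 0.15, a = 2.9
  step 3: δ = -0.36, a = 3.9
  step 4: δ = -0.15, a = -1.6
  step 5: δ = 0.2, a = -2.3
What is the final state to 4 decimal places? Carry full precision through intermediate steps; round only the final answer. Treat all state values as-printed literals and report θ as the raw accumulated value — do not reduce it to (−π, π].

(17.2641, 2.4346, -0.0048, 3.0800)

after step 1 (δ=-0.14, a=2.3): (15.344251, 2.422719, 0.041591, 2.645000)
after step 2 (δ=0.15, a=2.9): (15.740658, 2.439216, 0.071572, 3.080000)
after step 3 (δ=-0.36, a=3.9): (16.201475, 2.472254, -0.015377, 3.665000)
after step 4 (δ=-0.15, a=-1.6): (16.751160, 2.463801, -0.056920, 3.425000)
after step 5 (δ=0.2, a=-2.3): (17.264078, 2.434574, -0.004849, 3.080000)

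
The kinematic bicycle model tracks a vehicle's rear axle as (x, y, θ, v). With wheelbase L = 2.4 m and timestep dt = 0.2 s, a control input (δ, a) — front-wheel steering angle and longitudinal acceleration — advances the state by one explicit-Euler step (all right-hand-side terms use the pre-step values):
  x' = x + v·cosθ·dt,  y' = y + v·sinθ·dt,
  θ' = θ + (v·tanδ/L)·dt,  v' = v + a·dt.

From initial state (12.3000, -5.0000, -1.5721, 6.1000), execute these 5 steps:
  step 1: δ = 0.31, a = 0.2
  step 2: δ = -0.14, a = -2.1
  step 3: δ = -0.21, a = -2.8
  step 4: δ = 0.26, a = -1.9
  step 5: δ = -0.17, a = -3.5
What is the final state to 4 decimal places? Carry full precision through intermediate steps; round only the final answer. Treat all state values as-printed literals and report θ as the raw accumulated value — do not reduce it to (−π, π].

(12.6831, -10.5544, -1.5370, 4.0800)

after step 1 (δ=0.31, a=0.2): (12.298410, -6.219999, -1.409267, 6.140000)
after step 2 (δ=-0.14, a=-2.1): (12.495906, -7.432013, -1.481372, 5.720000)
after step 3 (δ=-0.21, a=-2.8): (12.598072, -8.571442, -1.582970, 5.160000)
after step 4 (δ=0.26, a=-1.9): (12.585509, -9.603366, -1.468581, 4.780000)
after step 5 (δ=-0.17, a=-3.5): (12.683057, -10.554376, -1.536957, 4.080000)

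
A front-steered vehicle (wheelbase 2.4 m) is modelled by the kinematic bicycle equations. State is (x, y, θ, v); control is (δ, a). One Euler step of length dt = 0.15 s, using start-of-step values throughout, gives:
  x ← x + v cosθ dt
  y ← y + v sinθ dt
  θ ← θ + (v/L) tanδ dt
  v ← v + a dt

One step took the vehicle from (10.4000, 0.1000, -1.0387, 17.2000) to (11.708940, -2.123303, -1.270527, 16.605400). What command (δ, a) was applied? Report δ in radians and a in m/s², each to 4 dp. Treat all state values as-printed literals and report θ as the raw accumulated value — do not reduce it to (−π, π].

δ = -0.2124, a = -3.9640

a = (v'−v)/dt = (-0.594600)/0.15 = -3.9640
Δθ = θ'−θ = -0.231827;  (v·dt/L) = 17.2000·0.15/2.4 = 1.075000
tan δ = Δθ·L/(v·dt) = -0.215653  →  δ = -0.2124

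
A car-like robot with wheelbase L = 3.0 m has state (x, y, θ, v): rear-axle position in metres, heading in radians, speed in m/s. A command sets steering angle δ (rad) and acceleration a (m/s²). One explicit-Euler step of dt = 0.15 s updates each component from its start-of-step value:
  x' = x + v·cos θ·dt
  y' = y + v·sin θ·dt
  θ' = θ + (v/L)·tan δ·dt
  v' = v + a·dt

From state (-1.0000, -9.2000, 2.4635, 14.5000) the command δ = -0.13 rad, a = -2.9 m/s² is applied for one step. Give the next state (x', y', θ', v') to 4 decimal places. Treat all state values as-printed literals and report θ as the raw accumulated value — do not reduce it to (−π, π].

x' = -1.0000 + 14.5000·cos(2.4635)·0.15 = -2.6938
y' = -9.2000 + 14.5000·sin(2.4635)·0.15 = -7.8356
θ' = 2.4635 + (14.5000/3.0)·tan(-0.13)·0.15 = 2.3687
v' = 14.5000 − 2.9000·0.15 = 14.0650

(-2.6938, -7.8356, 2.3687, 14.0650)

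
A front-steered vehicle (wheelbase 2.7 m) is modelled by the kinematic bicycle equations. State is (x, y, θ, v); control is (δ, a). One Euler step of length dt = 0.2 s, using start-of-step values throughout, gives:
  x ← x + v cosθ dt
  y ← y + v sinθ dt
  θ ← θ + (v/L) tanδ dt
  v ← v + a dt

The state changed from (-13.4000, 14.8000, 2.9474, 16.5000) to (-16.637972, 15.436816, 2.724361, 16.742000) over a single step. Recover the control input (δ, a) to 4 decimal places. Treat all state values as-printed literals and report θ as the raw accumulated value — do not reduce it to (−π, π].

δ = -0.1805, a = 1.2100

a = (v'−v)/dt = (0.242000)/0.2 = 1.2100
Δθ = θ'−θ = -0.223039;  (v·dt/L) = 16.5000·0.2/2.7 = 1.222222
tan δ = Δθ·L/(v·dt) = -0.182486  →  δ = -0.1805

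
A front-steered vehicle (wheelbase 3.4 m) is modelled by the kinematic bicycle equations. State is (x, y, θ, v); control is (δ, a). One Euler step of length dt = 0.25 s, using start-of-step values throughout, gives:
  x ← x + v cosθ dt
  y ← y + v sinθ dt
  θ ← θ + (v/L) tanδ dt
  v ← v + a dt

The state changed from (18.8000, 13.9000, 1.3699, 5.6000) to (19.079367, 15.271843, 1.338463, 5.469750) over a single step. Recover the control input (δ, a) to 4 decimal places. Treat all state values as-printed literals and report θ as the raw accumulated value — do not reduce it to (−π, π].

a = (v'−v)/dt = (-0.130250)/0.25 = -0.5210
Δθ = θ'−θ = -0.031437;  (v·dt/L) = 5.6000·0.25/3.4 = 0.411765
tan δ = Δθ·L/(v·dt) = -0.076347  →  δ = -0.0762

δ = -0.0762, a = -0.5210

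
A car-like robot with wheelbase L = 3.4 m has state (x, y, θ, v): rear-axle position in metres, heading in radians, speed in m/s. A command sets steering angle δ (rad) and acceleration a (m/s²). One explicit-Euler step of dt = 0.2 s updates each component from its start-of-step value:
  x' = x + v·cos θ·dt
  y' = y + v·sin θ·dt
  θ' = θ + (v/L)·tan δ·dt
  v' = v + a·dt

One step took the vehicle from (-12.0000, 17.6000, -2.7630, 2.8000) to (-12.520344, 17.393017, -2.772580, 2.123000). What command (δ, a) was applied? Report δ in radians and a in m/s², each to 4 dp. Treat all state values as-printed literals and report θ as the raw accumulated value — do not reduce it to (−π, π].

a = (v'−v)/dt = (-0.677000)/0.2 = -3.3850
Δθ = θ'−θ = -0.009580;  (v·dt/L) = 2.8000·0.2/3.4 = 0.164706
tan δ = Δθ·L/(v·dt) = -0.058164  →  δ = -0.0581

δ = -0.0581, a = -3.3850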